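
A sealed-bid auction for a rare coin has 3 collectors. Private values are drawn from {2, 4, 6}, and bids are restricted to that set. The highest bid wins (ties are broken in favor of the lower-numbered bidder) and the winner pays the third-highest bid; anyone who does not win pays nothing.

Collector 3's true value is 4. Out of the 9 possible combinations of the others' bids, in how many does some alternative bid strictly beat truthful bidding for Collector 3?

Others bid (2, 4): truth gives 0; bid 6 gives 2 > 0. Violating.
Others bid (4, 2): truth gives 0; bid 6 gives 2 > 0. Violating.
Others bid (2, 2): truth gives 2; no alternative beats it.
Others bid (2, 6): truth gives 0; no alternative beats it.
(Checking all 9 profiles: 2 have a profitable deviation, 7 do not.)

2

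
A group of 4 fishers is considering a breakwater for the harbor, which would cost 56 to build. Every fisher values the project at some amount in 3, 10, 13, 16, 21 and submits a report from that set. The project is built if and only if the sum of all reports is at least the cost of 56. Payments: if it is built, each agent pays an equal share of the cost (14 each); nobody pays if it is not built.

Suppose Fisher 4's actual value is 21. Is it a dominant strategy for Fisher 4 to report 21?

Yes

Check each profile of the others' reports and compare truth against every alternative report.
Others report (3, 13, 21): truth gives 7, best alternative gives 0.
Others report (3, 16, 16): truth gives 7, best alternative gives 0.
Others report (3, 21, 13): truth gives 7, best alternative gives 0.
Others report (10, 10, 16): truth gives 7, best alternative gives 0.
Others report (10, 13, 13): truth gives 7, best alternative gives 0.
Others report (10, 13, 16): truth gives 7, best alternative gives 0.
(Remaining 119 profiles checked similarly; truth is weakly best in each.)
In every case the truthful report is at least as good as any alternative, so it is a dominant strategy.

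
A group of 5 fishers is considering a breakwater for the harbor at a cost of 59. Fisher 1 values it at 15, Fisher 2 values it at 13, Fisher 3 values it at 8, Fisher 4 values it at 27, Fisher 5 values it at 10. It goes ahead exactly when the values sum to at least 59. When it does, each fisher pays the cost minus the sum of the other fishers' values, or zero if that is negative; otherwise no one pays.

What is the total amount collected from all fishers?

14

Total value 73 ≥ cost 59, so it is built.
Fisher 1: others sum to 58; max(0, 59 - 58) = 1.
Fisher 2: others sum to 60; max(0, 59 - 60) = 0.
Fisher 3: others sum to 65; max(0, 59 - 65) = 0.
Fisher 4: others sum to 46; max(0, 59 - 46) = 13.
Fisher 5: others sum to 63; max(0, 59 - 63) = 0.
Total collected = 1 + 0 + 0 + 13 + 0 = 14.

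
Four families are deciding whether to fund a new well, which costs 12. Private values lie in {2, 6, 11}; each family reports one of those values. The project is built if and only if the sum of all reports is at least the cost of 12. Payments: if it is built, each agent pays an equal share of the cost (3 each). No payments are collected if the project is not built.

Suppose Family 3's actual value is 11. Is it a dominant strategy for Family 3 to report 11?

Check each profile of the others' reports and compare truth against every alternative report.
Others report (2, 2, 2): truth gives 8, best alternative gives 8.
Others report (2, 2, 6): truth gives 8, best alternative gives 8.
Others report (2, 2, 11): truth gives 8, best alternative gives 8.
Others report (2, 6, 2): truth gives 8, best alternative gives 8.
Others report (2, 6, 6): truth gives 8, best alternative gives 8.
Others report (2, 6, 11): truth gives 8, best alternative gives 8.
(Remaining 21 profiles checked similarly; truth is weakly best in each.)
In every case the truthful report is at least as good as any alternative, so it is a dominant strategy.

Yes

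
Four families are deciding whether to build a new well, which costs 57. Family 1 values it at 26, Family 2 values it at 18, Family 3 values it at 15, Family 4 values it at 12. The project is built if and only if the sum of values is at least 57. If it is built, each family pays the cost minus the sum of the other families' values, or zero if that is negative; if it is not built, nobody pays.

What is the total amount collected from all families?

Total value 71 ≥ cost 57, so it is built.
Family 1: others sum to 45; max(0, 57 - 45) = 12.
Family 2: others sum to 53; max(0, 57 - 53) = 4.
Family 3: others sum to 56; max(0, 57 - 56) = 1.
Family 4: others sum to 59; max(0, 57 - 59) = 0.
Total collected = 12 + 4 + 1 + 0 = 17.

17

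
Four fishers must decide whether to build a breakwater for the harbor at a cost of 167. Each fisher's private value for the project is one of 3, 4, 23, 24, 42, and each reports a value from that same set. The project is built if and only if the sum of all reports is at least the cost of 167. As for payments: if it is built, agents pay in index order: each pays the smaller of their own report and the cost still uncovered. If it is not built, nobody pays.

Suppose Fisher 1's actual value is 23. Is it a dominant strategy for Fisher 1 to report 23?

Yes

Check each profile of the others' reports and compare truth against every alternative report.
Others report (3, 3, 3): truth gives 0, best alternative gives 0.
Others report (3, 3, 4): truth gives 0, best alternative gives 0.
Others report (3, 3, 23): truth gives 0, best alternative gives 0.
Others report (3, 3, 24): truth gives 0, best alternative gives 0.
Others report (3, 3, 42): truth gives 0, best alternative gives 0.
Others report (3, 4, 3): truth gives 0, best alternative gives 0.
(Remaining 119 profiles checked similarly; truth is weakly best in each.)
In every case the truthful report is at least as good as any alternative, so it is a dominant strategy.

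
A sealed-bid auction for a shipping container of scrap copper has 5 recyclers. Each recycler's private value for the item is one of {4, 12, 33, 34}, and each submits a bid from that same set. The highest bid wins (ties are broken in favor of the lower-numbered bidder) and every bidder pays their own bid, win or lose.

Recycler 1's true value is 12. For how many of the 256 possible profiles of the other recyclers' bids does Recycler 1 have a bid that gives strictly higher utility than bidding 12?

Others bid (4, 4, 4, 4): truth gives 0; bid 4 gives 8 > 0. Violating.
Others bid (4, 4, 4, 33): truth gives -12; bid 4 gives -4 > -12. Violating.
Others bid (4, 4, 4, 34): truth gives -12; bid 4 gives -4 > -12. Violating.
Others bid (4, 4, 12, 33): truth gives -12; bid 4 gives -4 > -12. Violating.
Others bid (4, 4, 4, 12): truth gives 0; no alternative beats it.
Others bid (4, 4, 12, 4): truth gives 0; no alternative beats it.
(Checking all 256 profiles: 241 have a profitable deviation, 15 do not.)

241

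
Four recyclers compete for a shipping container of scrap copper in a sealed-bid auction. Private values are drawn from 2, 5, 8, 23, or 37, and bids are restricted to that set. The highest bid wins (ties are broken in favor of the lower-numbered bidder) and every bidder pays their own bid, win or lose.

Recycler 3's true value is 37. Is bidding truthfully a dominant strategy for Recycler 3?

Consider the case where Recycler 1 bids 2, Recycler 2 bids 2 and Recycler 4 bids 2.
Truthful bid 37: wins, pays 37, utility 37 - 37 = 0.
Bid 5 instead: wins, pays 5, utility 37 - 5 = 32.
Since 32 > 0, bidding 5 is strictly better here, so truthful bidding is not dominant.

No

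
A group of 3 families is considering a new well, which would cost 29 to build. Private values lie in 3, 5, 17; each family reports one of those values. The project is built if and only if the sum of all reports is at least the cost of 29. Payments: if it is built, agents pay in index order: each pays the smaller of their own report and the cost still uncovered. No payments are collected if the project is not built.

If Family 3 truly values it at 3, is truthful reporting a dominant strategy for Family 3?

Check each profile of the others' reports and compare truth against every alternative report.
Others report (17, 17): truth gives 3, best alternative gives 3.
Others report (3, 3): truth gives 0, best alternative gives 0.
Others report (3, 5): truth gives 0, best alternative gives 0.
Others report (3, 17): truth gives 0, best alternative gives 0.
Others report (5, 3): truth gives 0, best alternative gives 0.
Others report (5, 5): truth gives 0, best alternative gives 0.
(Remaining 3 profiles checked similarly; truth is weakly best in each.)
In every case the truthful report is at least as good as any alternative, so it is a dominant strategy.

Yes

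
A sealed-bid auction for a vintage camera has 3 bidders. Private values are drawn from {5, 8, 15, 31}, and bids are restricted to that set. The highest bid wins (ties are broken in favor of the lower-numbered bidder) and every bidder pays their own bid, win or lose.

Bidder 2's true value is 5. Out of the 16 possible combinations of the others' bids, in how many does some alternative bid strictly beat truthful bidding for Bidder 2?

Others bid (5, 5): truth gives -5; bid 8 gives -3 > -5. Violating.
Others bid (5, 8): truth gives -5; bid 8 gives -3 > -5. Violating.
Others bid (5, 15): truth gives -5; no alternative beats it.
Others bid (5, 31): truth gives -5; no alternative beats it.
(Checking all 16 profiles: 2 have a profitable deviation, 14 do not.)

2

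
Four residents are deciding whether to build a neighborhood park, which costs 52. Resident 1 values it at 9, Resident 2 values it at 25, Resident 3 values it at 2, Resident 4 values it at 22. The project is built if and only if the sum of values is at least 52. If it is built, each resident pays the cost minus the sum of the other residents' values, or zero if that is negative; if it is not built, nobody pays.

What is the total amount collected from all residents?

38

Total value 58 ≥ cost 52, so it is built.
Resident 1: others sum to 49; max(0, 52 - 49) = 3.
Resident 2: others sum to 33; max(0, 52 - 33) = 19.
Resident 3: others sum to 56; max(0, 52 - 56) = 0.
Resident 4: others sum to 36; max(0, 52 - 36) = 16.
Total collected = 3 + 19 + 0 + 16 = 38.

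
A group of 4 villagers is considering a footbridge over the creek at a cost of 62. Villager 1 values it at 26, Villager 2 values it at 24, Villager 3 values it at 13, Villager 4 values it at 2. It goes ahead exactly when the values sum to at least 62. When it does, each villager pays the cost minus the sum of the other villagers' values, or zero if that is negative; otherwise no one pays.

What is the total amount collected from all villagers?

Total value 65 ≥ cost 62, so it is built.
Villager 1: others sum to 39; max(0, 62 - 39) = 23.
Villager 2: others sum to 41; max(0, 62 - 41) = 21.
Villager 3: others sum to 52; max(0, 62 - 52) = 10.
Villager 4: others sum to 63; max(0, 62 - 63) = 0.
Total collected = 23 + 21 + 10 + 0 = 54.

54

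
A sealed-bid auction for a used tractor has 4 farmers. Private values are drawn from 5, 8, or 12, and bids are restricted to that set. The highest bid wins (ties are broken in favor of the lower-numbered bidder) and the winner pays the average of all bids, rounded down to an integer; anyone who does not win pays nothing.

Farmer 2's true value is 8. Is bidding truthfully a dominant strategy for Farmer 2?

No

Consider the case where Farmer 1 bids 8, Farmer 3 bids 5 and Farmer 4 bids 5.
Truthful bid 8: loses, pays 0, utility 0.
Bid 12 instead: wins, pays 7, utility 8 - 7 = 1.
Since 1 > 0, bidding 12 is strictly better here, so truthful bidding is not dominant.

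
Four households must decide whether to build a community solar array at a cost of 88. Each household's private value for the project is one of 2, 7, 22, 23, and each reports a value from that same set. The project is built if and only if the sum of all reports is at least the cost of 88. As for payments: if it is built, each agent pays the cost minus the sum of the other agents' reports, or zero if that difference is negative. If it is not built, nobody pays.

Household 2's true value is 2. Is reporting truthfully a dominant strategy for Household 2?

Yes

Check each profile of the others' reports and compare truth against every alternative report.
Others report (2, 2, 2): truth gives 0, best alternative gives 0.
Others report (2, 2, 7): truth gives 0, best alternative gives 0.
Others report (2, 2, 22): truth gives 0, best alternative gives 0.
Others report (2, 2, 23): truth gives 0, best alternative gives 0.
Others report (2, 7, 2): truth gives 0, best alternative gives 0.
Others report (2, 7, 7): truth gives 0, best alternative gives 0.
(Remaining 58 profiles checked similarly; truth is weakly best in each.)
In every case the truthful report is at least as good as any alternative, so it is a dominant strategy.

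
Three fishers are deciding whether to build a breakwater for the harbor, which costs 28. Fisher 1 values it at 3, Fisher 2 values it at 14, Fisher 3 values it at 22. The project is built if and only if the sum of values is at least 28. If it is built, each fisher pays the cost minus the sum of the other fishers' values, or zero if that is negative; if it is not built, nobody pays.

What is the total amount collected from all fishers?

Total value 39 ≥ cost 28, so it is built.
Fisher 1: others sum to 36; max(0, 28 - 36) = 0.
Fisher 2: others sum to 25; max(0, 28 - 25) = 3.
Fisher 3: others sum to 17; max(0, 28 - 17) = 11.
Total collected = 0 + 3 + 11 = 14.

14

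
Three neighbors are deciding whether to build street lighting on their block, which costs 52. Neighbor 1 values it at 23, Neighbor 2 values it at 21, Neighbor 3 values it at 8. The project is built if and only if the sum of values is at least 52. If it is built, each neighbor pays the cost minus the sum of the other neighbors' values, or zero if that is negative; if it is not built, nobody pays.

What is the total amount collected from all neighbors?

52

Total value 52 ≥ cost 52, so it is built.
Neighbor 1: others sum to 29; max(0, 52 - 29) = 23.
Neighbor 2: others sum to 31; max(0, 52 - 31) = 21.
Neighbor 3: others sum to 44; max(0, 52 - 44) = 8.
Total collected = 23 + 21 + 8 = 52.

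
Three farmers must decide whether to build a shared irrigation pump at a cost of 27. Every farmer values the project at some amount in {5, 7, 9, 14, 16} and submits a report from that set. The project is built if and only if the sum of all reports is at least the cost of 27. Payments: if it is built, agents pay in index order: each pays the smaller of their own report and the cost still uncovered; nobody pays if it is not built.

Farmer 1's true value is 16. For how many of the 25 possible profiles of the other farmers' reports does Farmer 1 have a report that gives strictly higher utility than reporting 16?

22

Others report (5, 9): truth gives 0; report 14 gives 2 > 0. Violating.
Others report (5, 14): truth gives 0; report 9 gives 7 > 0. Violating.
Others report (5, 16): truth gives 0; report 7 gives 9 > 0. Violating.
Others report (7, 7): truth gives 0; report 14 gives 2 > 0. Violating.
Others report (5, 5): truth gives 0; no alternative beats it.
Others report (5, 7): truth gives 0; no alternative beats it.
(Checking all 25 profiles: 22 have a profitable deviation, 3 do not.)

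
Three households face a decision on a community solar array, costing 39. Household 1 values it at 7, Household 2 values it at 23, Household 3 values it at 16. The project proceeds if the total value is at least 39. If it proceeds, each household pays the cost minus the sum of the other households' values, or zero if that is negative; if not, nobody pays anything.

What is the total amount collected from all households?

Total value 46 ≥ cost 39, so it is built.
Household 1: others sum to 39; max(0, 39 - 39) = 0.
Household 2: others sum to 23; max(0, 39 - 23) = 16.
Household 3: others sum to 30; max(0, 39 - 30) = 9.
Total collected = 0 + 16 + 9 = 25.

25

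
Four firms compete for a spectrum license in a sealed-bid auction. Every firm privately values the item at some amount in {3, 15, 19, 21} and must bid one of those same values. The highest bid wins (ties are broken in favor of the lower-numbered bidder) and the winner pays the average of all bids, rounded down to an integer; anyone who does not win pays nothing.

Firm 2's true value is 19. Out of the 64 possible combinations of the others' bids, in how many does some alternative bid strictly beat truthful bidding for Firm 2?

25

Others bid (3, 3, 3): truth gives 12; bid 15 gives 13 > 12. Violating.
Others bid (3, 3, 15): truth gives 9; bid 15 gives 10 > 9. Violating.
Others bid (3, 3, 21): truth gives 0; bid 21 gives 7 > 0. Violating.
Others bid (3, 15, 3): truth gives 9; bid 15 gives 10 > 9. Violating.
Others bid (3, 3, 19): truth gives 8; no alternative beats it.
Others bid (3, 15, 19): truth gives 5; no alternative beats it.
(Checking all 64 profiles: 25 have a profitable deviation, 39 do not.)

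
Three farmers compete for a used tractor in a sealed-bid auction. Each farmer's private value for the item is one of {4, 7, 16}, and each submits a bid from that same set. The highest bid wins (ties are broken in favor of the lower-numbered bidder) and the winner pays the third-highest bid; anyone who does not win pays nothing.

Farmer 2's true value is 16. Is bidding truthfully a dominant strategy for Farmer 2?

Check each profile of the others' bids and compare truth against every alternative bid.
Others bid (4, 16): truth gives 12, best alternative gives 0.
Others bid (7, 4): truth gives 12, best alternative gives 0.
Others bid (7, 7): truth gives 9, best alternative gives 0.
Others bid (7, 16): truth gives 9, best alternative gives 0.
Others bid (4, 4): truth gives 12, best alternative gives 12.
Others bid (4, 7): truth gives 12, best alternative gives 12.
(Remaining 3 profiles checked similarly; truth is weakly best in each.)
In every case the truthful bid is at least as good as any alternative, so it is a dominant strategy.

Yes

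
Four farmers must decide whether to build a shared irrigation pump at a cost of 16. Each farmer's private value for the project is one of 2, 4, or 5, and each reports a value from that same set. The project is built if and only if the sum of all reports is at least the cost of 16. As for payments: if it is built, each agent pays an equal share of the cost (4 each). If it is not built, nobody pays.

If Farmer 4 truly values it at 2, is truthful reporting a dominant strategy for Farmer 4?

Yes

Check each profile of the others' reports and compare truth against every alternative report.
Others report (2, 5, 5): truth gives 0, best alternative gives -2.
Others report (4, 4, 4): truth gives 0, best alternative gives -2.
Others report (4, 4, 5): truth gives 0, best alternative gives -2.
Others report (4, 5, 4): truth gives 0, best alternative gives -2.
Others report (5, 2, 5): truth gives 0, best alternative gives -2.
Others report (5, 4, 4): truth gives 0, best alternative gives -2.
(Remaining 21 profiles checked similarly; truth is weakly best in each.)
In every case the truthful report is at least as good as any alternative, so it is a dominant strategy.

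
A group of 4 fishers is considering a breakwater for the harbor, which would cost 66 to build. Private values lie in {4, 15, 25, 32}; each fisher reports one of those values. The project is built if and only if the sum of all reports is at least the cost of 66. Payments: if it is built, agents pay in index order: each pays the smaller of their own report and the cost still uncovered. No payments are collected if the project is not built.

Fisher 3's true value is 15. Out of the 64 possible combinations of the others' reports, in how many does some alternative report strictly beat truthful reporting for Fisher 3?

Others report (4, 32, 32): truth gives 0; report 4 gives 11 > 0. Violating.
Others report (15, 15, 32): truth gives 0; report 4 gives 11 > 0. Violating.
Others report (15, 25, 25): truth gives 0; report 4 gives 11 > 0. Violating.
Others report (15, 25, 32): truth gives 0; report 4 gives 11 > 0. Violating.
Others report (4, 4, 4): truth gives 0; no alternative beats it.
Others report (4, 4, 15): truth gives 0; no alternative beats it.
(Checking all 64 profiles: 22 have a profitable deviation, 42 do not.)

22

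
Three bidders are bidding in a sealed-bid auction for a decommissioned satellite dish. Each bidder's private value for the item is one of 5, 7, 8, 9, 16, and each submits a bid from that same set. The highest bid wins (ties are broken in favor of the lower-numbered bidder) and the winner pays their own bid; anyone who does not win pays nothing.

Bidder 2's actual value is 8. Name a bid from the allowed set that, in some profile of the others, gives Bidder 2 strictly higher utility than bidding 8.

7

Suppose Bidder 1 bids 5 and Bidder 3 bids 5.
Bid 8: wins, pays 8, utility 8 - 8 = 0.
Bid 7: wins, pays 7, utility 8 - 7 = 1.
So bidding 7 beats truth here (1 > 0).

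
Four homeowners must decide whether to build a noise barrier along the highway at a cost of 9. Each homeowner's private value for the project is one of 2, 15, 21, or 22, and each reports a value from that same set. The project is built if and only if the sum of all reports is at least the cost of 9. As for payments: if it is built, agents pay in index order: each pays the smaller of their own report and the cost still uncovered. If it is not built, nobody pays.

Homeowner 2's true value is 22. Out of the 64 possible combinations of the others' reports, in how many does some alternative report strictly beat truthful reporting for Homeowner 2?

Others report (2, 2, 15): truth gives 15; report 2 gives 20 > 15. Violating.
Others report (2, 2, 21): truth gives 15; report 2 gives 20 > 15. Violating.
Others report (2, 2, 22): truth gives 15; report 2 gives 20 > 15. Violating.
Others report (2, 15, 2): truth gives 15; report 2 gives 20 > 15. Violating.
Others report (2, 2, 2): truth gives 15; no alternative beats it.
Others report (15, 2, 2): truth gives 22; no alternative beats it.
(Checking all 64 profiles: 15 have a profitable deviation, 49 do not.)

15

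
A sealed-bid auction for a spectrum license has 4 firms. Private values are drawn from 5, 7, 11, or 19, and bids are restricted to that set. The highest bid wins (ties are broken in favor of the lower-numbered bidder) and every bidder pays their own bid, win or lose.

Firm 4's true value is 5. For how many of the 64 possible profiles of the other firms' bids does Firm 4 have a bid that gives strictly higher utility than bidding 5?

Others bid (5, 5, 5): truth gives -5; bid 7 gives -2 > -5. Violating.
Others bid (5, 5, 7): truth gives -5; no alternative beats it.
Others bid (5, 5, 11): truth gives -5; no alternative beats it.
(Checking all 64 profiles: 1 has a profitable deviation, 63 do not.)

1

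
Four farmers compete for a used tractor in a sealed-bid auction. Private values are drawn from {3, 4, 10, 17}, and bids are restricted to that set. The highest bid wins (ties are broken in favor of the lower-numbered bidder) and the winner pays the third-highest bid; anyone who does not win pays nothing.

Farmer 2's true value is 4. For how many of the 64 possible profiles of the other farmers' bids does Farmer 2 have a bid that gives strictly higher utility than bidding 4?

6

Others bid (3, 3, 10): truth gives 0; bid 10 gives 1 > 0. Violating.
Others bid (3, 3, 17): truth gives 0; bid 17 gives 1 > 0. Violating.
Others bid (3, 10, 3): truth gives 0; bid 10 gives 1 > 0. Violating.
Others bid (3, 17, 3): truth gives 0; bid 17 gives 1 > 0. Violating.
Others bid (3, 3, 3): truth gives 1; no alternative beats it.
Others bid (3, 3, 4): truth gives 1; no alternative beats it.
(Checking all 64 profiles: 6 have a profitable deviation, 58 do not.)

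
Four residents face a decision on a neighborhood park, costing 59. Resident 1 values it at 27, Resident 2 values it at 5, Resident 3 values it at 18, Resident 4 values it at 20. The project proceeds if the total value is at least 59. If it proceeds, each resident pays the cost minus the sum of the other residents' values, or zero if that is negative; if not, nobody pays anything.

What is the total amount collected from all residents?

32

Total value 70 ≥ cost 59, so it is built.
Resident 1: others sum to 43; max(0, 59 - 43) = 16.
Resident 2: others sum to 65; max(0, 59 - 65) = 0.
Resident 3: others sum to 52; max(0, 59 - 52) = 7.
Resident 4: others sum to 50; max(0, 59 - 50) = 9.
Total collected = 16 + 0 + 7 + 9 = 32.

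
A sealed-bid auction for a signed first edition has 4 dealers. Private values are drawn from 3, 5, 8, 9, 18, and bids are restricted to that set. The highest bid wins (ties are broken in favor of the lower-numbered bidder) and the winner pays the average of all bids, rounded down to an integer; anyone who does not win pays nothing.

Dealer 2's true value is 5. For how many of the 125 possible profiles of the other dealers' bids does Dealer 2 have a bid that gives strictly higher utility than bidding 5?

1

Others bid (5, 3, 3): truth gives 0; bid 8 gives 1 > 0. Violating.
Others bid (3, 3, 3): truth gives 2; no alternative beats it.
Others bid (3, 3, 5): truth gives 1; no alternative beats it.
(Checking all 125 profiles: 1 has a profitable deviation, 124 do not.)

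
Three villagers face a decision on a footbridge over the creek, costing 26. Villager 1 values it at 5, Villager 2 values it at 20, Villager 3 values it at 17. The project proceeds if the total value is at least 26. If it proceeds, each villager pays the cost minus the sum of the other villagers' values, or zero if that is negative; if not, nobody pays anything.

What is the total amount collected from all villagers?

5

Total value 42 ≥ cost 26, so it is built.
Villager 1: others sum to 37; max(0, 26 - 37) = 0.
Villager 2: others sum to 22; max(0, 26 - 22) = 4.
Villager 3: others sum to 25; max(0, 26 - 25) = 1.
Total collected = 0 + 4 + 1 = 5.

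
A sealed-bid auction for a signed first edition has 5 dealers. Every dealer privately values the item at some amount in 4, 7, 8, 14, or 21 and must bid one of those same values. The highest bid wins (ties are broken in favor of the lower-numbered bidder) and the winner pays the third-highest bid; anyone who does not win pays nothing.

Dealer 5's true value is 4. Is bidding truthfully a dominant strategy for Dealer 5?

Yes

Check each profile of the others' bids and compare truth against every alternative bid.
Others bid (4, 4, 4, 4): truth gives 0, best alternative gives 0.
Others bid (4, 4, 4, 7): truth gives 0, best alternative gives 0.
Others bid (4, 4, 4, 8): truth gives 0, best alternative gives 0.
Others bid (4, 4, 4, 14): truth gives 0, best alternative gives 0.
Others bid (4, 4, 4, 21): truth gives 0, best alternative gives 0.
Others bid (4, 4, 7, 4): truth gives 0, best alternative gives 0.
(Remaining 619 profiles checked similarly; truth is weakly best in each.)
In every case the truthful bid is at least as good as any alternative, so it is a dominant strategy.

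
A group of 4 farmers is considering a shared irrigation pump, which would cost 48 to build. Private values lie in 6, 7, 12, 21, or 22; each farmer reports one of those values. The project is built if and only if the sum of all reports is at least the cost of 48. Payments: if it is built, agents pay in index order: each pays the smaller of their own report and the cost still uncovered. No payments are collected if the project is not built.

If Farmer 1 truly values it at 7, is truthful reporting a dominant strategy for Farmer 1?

Consider the case where Farmer 2 reports 6, Farmer 3 reports 21 and Farmer 4 reports 21.
Truthful report 7: project built, pays 7, utility 7 - 7 = 0.
Report 6 instead: project built, pays 6, utility 7 - 6 = 1.
Since 1 > 0, reporting 6 is strictly better here, so truthful reporting is not dominant.

No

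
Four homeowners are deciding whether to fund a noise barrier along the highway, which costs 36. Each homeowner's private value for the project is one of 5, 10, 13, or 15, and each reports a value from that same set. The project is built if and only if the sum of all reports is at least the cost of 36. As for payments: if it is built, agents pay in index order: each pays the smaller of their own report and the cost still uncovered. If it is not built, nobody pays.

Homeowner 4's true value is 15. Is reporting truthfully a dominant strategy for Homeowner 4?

Yes

Check each profile of the others' reports and compare truth against every alternative report.
Others report (10, 13, 13): truth gives 15, best alternative gives 15.
Others report (10, 13, 15): truth gives 15, best alternative gives 15.
Others report (10, 15, 13): truth gives 15, best alternative gives 15.
Others report (10, 15, 15): truth gives 15, best alternative gives 15.
Others report (13, 10, 13): truth gives 15, best alternative gives 15.
Others report (13, 10, 15): truth gives 15, best alternative gives 15.
(Remaining 58 profiles checked similarly; truth is weakly best in each.)
In every case the truthful report is at least as good as any alternative, so it is a dominant strategy.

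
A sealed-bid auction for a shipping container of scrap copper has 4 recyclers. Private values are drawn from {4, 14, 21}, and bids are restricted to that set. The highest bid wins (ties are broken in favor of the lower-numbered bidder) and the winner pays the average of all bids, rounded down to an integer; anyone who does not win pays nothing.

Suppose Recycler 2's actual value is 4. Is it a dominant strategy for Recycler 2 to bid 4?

Check each profile of the others' bids and compare truth against every alternative bid.
Others bid (4, 14, 14): truth gives 0, best alternative gives -7.
Others bid (4, 4, 14): truth gives 0, best alternative gives -5.
Others bid (4, 14, 4): truth gives 0, best alternative gives -5.
Others bid (4, 4, 4): truth gives 0, best alternative gives -2.
Others bid (4, 4, 21): truth gives 0, best alternative gives 0.
Others bid (4, 14, 21): truth gives 0, best alternative gives 0.
(Remaining 21 profiles checked similarly; truth is weakly best in each.)
In every case the truthful bid is at least as good as any alternative, so it is a dominant strategy.

Yes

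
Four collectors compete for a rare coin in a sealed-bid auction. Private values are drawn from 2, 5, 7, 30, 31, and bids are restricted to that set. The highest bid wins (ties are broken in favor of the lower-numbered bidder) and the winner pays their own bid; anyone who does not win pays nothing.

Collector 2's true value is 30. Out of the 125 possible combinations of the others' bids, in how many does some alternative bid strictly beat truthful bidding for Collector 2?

18

Others bid (2, 2, 2): truth gives 0; bid 5 gives 25 > 0. Violating.
Others bid (2, 2, 5): truth gives 0; bid 5 gives 25 > 0. Violating.
Others bid (2, 2, 7): truth gives 0; bid 7 gives 23 > 0. Violating.
Others bid (2, 5, 2): truth gives 0; bid 5 gives 25 > 0. Violating.
Others bid (2, 2, 30): truth gives 0; no alternative beats it.
Others bid (2, 2, 31): truth gives 0; no alternative beats it.
(Checking all 125 profiles: 18 have a profitable deviation, 107 do not.)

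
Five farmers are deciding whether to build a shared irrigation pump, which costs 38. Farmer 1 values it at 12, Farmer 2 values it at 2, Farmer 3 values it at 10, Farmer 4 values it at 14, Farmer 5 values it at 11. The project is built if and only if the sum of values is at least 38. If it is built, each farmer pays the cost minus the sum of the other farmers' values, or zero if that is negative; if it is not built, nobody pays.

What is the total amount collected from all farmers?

Total value 49 ≥ cost 38, so it is built.
Farmer 1: others sum to 37; max(0, 38 - 37) = 1.
Farmer 2: others sum to 47; max(0, 38 - 47) = 0.
Farmer 3: others sum to 39; max(0, 38 - 39) = 0.
Farmer 4: others sum to 35; max(0, 38 - 35) = 3.
Farmer 5: others sum to 38; max(0, 38 - 38) = 0.
Total collected = 1 + 0 + 0 + 3 + 0 = 4.

4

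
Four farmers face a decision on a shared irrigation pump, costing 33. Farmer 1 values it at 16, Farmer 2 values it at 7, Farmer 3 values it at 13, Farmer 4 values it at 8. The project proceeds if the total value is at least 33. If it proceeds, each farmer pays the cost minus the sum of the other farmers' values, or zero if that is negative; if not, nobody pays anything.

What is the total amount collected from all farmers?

Total value 44 ≥ cost 33, so it is built.
Farmer 1: others sum to 28; max(0, 33 - 28) = 5.
Farmer 2: others sum to 37; max(0, 33 - 37) = 0.
Farmer 3: others sum to 31; max(0, 33 - 31) = 2.
Farmer 4: others sum to 36; max(0, 33 - 36) = 0.
Total collected = 5 + 0 + 2 + 0 = 7.

7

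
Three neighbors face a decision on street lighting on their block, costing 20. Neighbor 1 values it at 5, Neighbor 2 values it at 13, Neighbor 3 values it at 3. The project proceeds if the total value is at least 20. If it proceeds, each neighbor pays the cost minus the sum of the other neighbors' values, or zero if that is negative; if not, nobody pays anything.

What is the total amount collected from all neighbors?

Total value 21 ≥ cost 20, so it is built.
Neighbor 1: others sum to 16; max(0, 20 - 16) = 4.
Neighbor 2: others sum to 8; max(0, 20 - 8) = 12.
Neighbor 3: others sum to 18; max(0, 20 - 18) = 2.
Total collected = 4 + 12 + 2 = 18.

18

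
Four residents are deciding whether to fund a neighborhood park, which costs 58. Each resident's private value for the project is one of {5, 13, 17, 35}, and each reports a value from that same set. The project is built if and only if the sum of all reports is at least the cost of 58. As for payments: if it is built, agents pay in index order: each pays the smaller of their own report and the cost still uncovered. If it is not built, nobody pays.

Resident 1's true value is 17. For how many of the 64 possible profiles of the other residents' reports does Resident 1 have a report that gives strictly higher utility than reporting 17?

Others report (5, 5, 35): truth gives 0; report 13 gives 4 > 0. Violating.
Others report (5, 13, 35): truth gives 0; report 5 gives 12 > 0. Violating.
Others report (5, 17, 35): truth gives 0; report 5 gives 12 > 0. Violating.
Others report (5, 35, 5): truth gives 0; report 13 gives 4 > 0. Violating.
Others report (5, 5, 5): truth gives 0; no alternative beats it.
Others report (5, 5, 13): truth gives 0; no alternative beats it.
(Checking all 64 profiles: 41 have a profitable deviation, 23 do not.)

41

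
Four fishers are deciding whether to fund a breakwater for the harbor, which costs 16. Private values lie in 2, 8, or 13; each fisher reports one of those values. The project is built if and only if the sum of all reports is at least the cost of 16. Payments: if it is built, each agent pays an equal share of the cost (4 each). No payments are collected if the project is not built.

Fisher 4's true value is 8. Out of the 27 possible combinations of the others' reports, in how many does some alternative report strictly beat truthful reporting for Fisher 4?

1

Others report (2, 2, 2): truth gives 0; report 13 gives 4 > 0. Violating.
Others report (2, 2, 8): truth gives 4; no alternative beats it.
Others report (2, 2, 13): truth gives 4; no alternative beats it.
(Checking all 27 profiles: 1 has a profitable deviation, 26 do not.)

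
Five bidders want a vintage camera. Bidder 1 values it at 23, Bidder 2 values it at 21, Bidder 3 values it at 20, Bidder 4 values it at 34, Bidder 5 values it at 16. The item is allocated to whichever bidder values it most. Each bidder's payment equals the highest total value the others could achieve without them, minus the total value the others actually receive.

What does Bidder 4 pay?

Bidder 4 has the highest value and receives the item.
Without Bidder 4, the item would go to the next-highest value, 23, so the others could achieve 23.
With Bidder 4 present and winning, the others receive nothing, so their total is 0.
Payment = 23 - 0 = 23.

23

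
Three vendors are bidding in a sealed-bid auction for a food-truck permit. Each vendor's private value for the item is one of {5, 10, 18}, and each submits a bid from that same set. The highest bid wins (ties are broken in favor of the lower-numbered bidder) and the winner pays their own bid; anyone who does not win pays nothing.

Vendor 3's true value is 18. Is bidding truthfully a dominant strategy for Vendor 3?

Consider the case where Vendor 1 bids 5 and Vendor 2 bids 5.
Truthful bid 18: wins, pays 18, utility 18 - 18 = 0.
Bid 10 instead: wins, pays 10, utility 18 - 10 = 8.
Since 8 > 0, bidding 10 is strictly better here, so truthful bidding is not dominant.

No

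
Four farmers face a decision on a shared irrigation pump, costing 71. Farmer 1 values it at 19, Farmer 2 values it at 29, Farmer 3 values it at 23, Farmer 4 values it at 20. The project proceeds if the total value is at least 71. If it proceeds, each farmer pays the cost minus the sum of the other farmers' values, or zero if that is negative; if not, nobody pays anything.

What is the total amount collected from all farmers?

Total value 91 ≥ cost 71, so it is built.
Farmer 1: others sum to 72; max(0, 71 - 72) = 0.
Farmer 2: others sum to 62; max(0, 71 - 62) = 9.
Farmer 3: others sum to 68; max(0, 71 - 68) = 3.
Farmer 4: others sum to 71; max(0, 71 - 71) = 0.
Total collected = 0 + 9 + 3 + 0 = 12.

12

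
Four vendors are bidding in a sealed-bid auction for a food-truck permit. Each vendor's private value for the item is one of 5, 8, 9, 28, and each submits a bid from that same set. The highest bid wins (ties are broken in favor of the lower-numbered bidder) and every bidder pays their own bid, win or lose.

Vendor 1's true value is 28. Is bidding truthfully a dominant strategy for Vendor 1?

Consider the case where Vendor 2 bids 5, Vendor 3 bids 5 and Vendor 4 bids 5.
Truthful bid 28: wins, pays 28, utility 28 - 28 = 0.
Bid 5 instead: wins, pays 5, utility 28 - 5 = 23.
Since 23 > 0, bidding 5 is strictly better here, so truthful bidding is not dominant.

No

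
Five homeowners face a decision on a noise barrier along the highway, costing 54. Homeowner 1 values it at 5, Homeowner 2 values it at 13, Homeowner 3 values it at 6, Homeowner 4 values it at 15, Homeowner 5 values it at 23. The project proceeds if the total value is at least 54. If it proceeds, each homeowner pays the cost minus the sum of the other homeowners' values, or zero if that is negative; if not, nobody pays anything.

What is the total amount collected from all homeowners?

27

Total value 62 ≥ cost 54, so it is built.
Homeowner 1: others sum to 57; max(0, 54 - 57) = 0.
Homeowner 2: others sum to 49; max(0, 54 - 49) = 5.
Homeowner 3: others sum to 56; max(0, 54 - 56) = 0.
Homeowner 4: others sum to 47; max(0, 54 - 47) = 7.
Homeowner 5: others sum to 39; max(0, 54 - 39) = 15.
Total collected = 0 + 5 + 0 + 7 + 15 = 27.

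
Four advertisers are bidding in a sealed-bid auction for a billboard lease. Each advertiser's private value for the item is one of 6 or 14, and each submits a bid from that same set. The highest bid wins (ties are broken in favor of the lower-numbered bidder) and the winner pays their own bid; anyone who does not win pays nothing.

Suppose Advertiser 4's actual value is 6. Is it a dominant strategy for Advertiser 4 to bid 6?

Check each profile of the others' bids and compare truth against every alternative bid.
Others bid (6, 6, 6): truth gives 0, best alternative gives -8.
Others bid (6, 6, 14): truth gives 0, best alternative gives 0.
Others bid (6, 14, 6): truth gives 0, best alternative gives 0.
Others bid (6, 14, 14): truth gives 0, best alternative gives 0.
Others bid (14, 6, 6): truth gives 0, best alternative gives 0.
Others bid (14, 6, 14): truth gives 0, best alternative gives 0.
(Remaining 2 profiles checked similarly; truth is weakly best in each.)
In every case the truthful bid is at least as good as any alternative, so it is a dominant strategy.

Yes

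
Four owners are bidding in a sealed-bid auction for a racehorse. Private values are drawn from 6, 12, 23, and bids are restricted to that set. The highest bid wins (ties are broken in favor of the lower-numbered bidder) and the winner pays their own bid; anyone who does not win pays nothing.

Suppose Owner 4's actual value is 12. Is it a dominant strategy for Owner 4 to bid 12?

Yes

Check each profile of the others' bids and compare truth against every alternative bid.
Others bid (6, 6, 6): truth gives 0, best alternative gives 0.
Others bid (6, 6, 12): truth gives 0, best alternative gives 0.
Others bid (6, 6, 23): truth gives 0, best alternative gives 0.
Others bid (6, 12, 6): truth gives 0, best alternative gives 0.
Others bid (6, 12, 12): truth gives 0, best alternative gives 0.
Others bid (6, 12, 23): truth gives 0, best alternative gives 0.
(Remaining 21 profiles checked similarly; truth is weakly best in each.)
In every case the truthful bid is at least as good as any alternative, so it is a dominant strategy.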